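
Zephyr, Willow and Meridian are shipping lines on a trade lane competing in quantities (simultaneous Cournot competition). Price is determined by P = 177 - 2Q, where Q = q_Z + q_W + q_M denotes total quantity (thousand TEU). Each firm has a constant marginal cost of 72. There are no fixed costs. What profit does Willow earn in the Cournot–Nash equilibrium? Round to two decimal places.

344.53

Each firm earns π_i = (177 - 2Q)q_i - 72q_i.
Setting ∂π_i/∂q_i = 0 with rivals' quantities fixed: 105 - 4q_i - 2·Σ_{j≠i} q_j = 0.
By symmetry each firm produces the same amount; substituting Σ_{j≠i} q_j = 2q_i yields q_i = 105/8.
Price P = 177 - 2·(315/8) = 393/4.
Willow's profit: (393/4 - 72)·(105/8) = 344.5313.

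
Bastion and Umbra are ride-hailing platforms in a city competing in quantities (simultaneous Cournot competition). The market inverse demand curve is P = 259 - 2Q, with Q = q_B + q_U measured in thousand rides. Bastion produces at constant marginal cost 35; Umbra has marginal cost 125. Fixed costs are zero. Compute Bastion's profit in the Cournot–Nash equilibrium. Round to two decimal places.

5477.56

Bastion's profit: π_B = (259 - 2Q)q_B - (35q_B). Setting ∂π_B/∂q_B = 0: 224 - 4q_B - 2(q_U) = 0.
Umbra's first-order condition: 134 - 4q_U - 2(q_B) = 0.
Rearranging gives the reaction functions q_B = (224 - 2q_U)/4 and q_U = (134 - 2q_B)/4.
Solving the pair: q_B = 157/3, q_U = 22/3.
Price P = 259 - 2·(179/3) = 419/3.
Bastion's profit: (419/3 - 35)·(157/3) = 5477.5556.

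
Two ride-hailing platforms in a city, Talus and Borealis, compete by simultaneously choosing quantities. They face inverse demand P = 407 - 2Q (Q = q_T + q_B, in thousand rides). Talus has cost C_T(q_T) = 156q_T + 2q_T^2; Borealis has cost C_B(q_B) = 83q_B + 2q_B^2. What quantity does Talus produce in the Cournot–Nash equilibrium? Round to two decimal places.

22.67

Talus's profit: π_T = (407 - 2Q)q_T - (156q_T + 2q_T²). Setting ∂π_T/∂q_T = 0: 251 - 8q_T - 2(q_B) = 0.
Borealis's first-order condition: 324 - 8q_B - 2(q_T) = 0.
Best responses: q_T = (251 - 2q_B)/8, q_B = (324 - 2q_T)/8.
Substituting one into the other gives q_T = 68/3 and q_B = 209/6.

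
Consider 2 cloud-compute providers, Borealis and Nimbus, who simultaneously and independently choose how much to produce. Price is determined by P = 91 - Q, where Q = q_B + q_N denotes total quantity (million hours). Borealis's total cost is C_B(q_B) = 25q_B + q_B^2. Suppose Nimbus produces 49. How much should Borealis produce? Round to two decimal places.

With the rival's output fixed at 49, Borealis's profit is π_B = (91 - 49 - q_B)q_B - (25q_B + q_B²) = (42 - q_B)q_B - (25q_B + q_B²).
∂π_B/∂q_B = 17 - 4q_B = 0, so q_B = 17/4.

4.25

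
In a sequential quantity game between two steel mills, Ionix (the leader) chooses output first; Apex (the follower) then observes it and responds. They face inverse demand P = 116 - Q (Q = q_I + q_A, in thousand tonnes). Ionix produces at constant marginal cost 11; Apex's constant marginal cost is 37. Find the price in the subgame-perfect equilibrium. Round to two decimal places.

43.75

The follower Apex best-responds to any q_I: π_A = (116 - Q)q_A - 37q_A.
Follower FOC: 79 - q_I - 2q_A = 0, so q_A(q_I) = (79 - q_I)/2.
Ionix substitutes q_A(q_I) into its own profit: π_I = q_I(116 - q_I - (79 - q_I)/2) - 11q_I = (153/2 - (1/2)q_I)q_I - 11q_I.
Leader FOC: 131/2 - q_I = 0, so q_I = 131/2.
Then q_A = (79 - 131/2)/2 = 27/4.
Total output Q = 289/4, so price P = 116 - 289/4 = 175/4.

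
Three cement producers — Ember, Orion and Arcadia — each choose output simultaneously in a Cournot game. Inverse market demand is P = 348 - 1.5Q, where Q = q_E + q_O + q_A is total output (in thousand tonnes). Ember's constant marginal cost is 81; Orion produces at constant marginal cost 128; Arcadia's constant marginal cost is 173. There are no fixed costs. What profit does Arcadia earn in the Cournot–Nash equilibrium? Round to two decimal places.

60.17

Ember's profit: π_E = (348 - 1.5Q)q_E - (81q_E). Setting ∂π_E/∂q_E = 0: 267 - 3q_E - (3/2)(q_O + q_A) = 0.
Orion's first-order condition: 220 - 3q_O - (3/2)(q_E + q_A) = 0.
Arcadia's first-order condition: 175 - 3q_A - (3/2)(q_E + q_O) = 0.
Adding the 3 first-order conditions: 662 − 6Q = 0, so Q = 331/3.
Back-substituting: q_E = (267 − 331/2)/(3/2) = 203/3, q_O = (220 − 331/2)/(3/2) = 109/3, q_A = (175 − 331/2)/(3/2) = 19/3.
Price P = 348 - (3/2)·(331/3) = 365/2.
Arcadia's profit: (365/2 - 173)·(19/3) = 361/6.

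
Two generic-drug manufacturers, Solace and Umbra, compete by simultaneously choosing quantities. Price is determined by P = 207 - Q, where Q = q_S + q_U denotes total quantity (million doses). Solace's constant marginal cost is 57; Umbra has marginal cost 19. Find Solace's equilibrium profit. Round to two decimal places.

Solace's profit: π_S = (207 - Q)q_S - (57q_S). Setting ∂π_S/∂q_S = 0: 150 - 2q_S - (q_U) = 0.
Umbra's profit: π_U = (207 - Q)q_U - (19q_U). Setting ∂π_U/∂q_U = 0: 188 - 2q_U - (q_S) = 0.
Rearranging gives the reaction functions q_S = (150 - q_U)/2 and q_U = (188 - q_S)/2.
Substituting one into the other gives q_S = 112/3 and q_U = 226/3.
Price P = 207 - 338/3 = 283/3.
Solace's profit: (283/3 - 57)·(112/3) = 1393.7778.

1393.78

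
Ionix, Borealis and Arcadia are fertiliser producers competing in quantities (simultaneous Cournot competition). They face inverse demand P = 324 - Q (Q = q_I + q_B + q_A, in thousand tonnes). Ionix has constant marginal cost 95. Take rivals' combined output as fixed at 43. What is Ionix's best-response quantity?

93

With rivals' combined output fixed at 43, Ionix's profit is π_I = (324 - 43 - q_I)q_I - (95q_I) = (281 - q_I)q_I - (95q_I).
∂π_I/∂q_I = 186 - 2q_I = 0, so q_I = 93.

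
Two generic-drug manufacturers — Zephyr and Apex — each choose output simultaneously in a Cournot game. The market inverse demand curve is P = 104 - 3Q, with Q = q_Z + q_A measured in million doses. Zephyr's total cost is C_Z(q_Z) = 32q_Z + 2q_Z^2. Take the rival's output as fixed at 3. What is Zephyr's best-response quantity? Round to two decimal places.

6.30

With the rival's output fixed at 3, Zephyr's profit is π_Z = (104 - 3·3 - 3q_Z)q_Z - (32q_Z + 2q_Z²) = (95 - 3q_Z)q_Z - (32q_Z + 2q_Z²).
∂π_Z/∂q_Z = 63 - 10q_Z = 0, so q_Z = 63/10.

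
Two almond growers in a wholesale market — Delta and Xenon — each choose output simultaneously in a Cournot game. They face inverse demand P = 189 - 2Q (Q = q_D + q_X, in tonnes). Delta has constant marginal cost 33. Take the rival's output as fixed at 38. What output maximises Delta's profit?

With the rival's output fixed at 38, Delta's profit is π_D = (189 - 2·38 - 2q_D)q_D - (33q_D) = (113 - 2q_D)q_D - (33q_D).
∂π_D/∂q_D = 80 - 4q_D = 0, so q_D = 20.

20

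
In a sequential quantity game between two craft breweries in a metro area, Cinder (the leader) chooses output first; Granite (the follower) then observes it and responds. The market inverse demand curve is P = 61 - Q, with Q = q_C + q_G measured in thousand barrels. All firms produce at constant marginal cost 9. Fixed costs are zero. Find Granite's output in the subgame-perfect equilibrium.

Solve by backward induction. Given q_C, the follower Granite maximises π_G = (61 - q_C - q_G)q_G - 9q_G.
∂π_G/∂q_G = 52 - q_C - 2q_G = 0 gives the reaction function q_G = (52 - q_C)/2.
Cinder substitutes q_G(q_C) into its own profit: π_C = q_C(61 - q_C - (52 - q_C)/2) - 9q_C = (35 - (1/2)q_C)q_C - 9q_C.
The leader's first-order condition 26 - q_C = 0 yields q_C = 26.
Then q_G = (52 - 26)/2 = 13.

13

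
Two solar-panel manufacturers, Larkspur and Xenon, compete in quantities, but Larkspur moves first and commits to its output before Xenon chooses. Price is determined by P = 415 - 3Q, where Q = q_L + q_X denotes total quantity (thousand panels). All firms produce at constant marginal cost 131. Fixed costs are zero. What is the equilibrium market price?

Solve by backward induction. Given q_L, the follower Xenon maximises π_X = (415 - 3q_L - 3q_X)q_X - 131q_X.
Setting the follower's marginal profit to zero, 284 - 3q_L - 6q_X = 0, i.e. q_X = (284 - 3q_L)/6.
Larkspur substitutes q_X(q_L) into its own profit: π_L = q_L(415 - 3q_L - (284 - 3q_L)/2) - 131q_L = (273 - (3/2)q_L)q_L - 131q_L.
Maximising: ∂π_L/∂q_L = 142 - 3q_L = 0, giving q_L = 142/3.
Then q_X = (284 - 3·(142/3))/6 = 71/3.
Total output Q = 71, so price P = 415 - 3·71 = 202.

202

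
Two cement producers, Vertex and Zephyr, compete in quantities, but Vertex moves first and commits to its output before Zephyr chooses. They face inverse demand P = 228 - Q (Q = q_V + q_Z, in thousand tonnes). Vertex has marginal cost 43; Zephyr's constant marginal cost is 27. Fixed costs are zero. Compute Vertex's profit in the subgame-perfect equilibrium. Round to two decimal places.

Solve by backward induction. Given q_V, the follower Zephyr maximises π_Z = (228 - q_V - q_Z)q_Z - 27q_Z.
Follower FOC: 201 - q_V - 2q_Z = 0, so q_Z(q_V) = (201 - q_V)/2.
The leader anticipates this reaction. Substituting into P = 228 - Q gives P = 255/2 - (1/2)q_V, so π_V = (255/2 - (1/2)q_V)q_V - 43q_V.
Leader FOC: 169/2 - q_V = 0, so q_V = 169/2.
Then q_Z = (201 - 169/2)/2 = 233/4.
Price P = 228 - 571/4 = 341/4.
Vertex's profit: (341/4 - 43)·(169/2) = 3570.1250.

3570.13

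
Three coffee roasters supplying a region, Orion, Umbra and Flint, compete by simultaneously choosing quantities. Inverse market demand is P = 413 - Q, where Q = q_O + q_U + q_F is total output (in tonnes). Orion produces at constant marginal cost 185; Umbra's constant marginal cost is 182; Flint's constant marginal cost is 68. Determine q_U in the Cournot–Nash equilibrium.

30

Orion's profit: π_O = (413 - Q)q_O - (185q_O). Setting ∂π_O/∂q_O = 0: 228 - 2q_O - (q_U + q_F) = 0.
Umbra's profit: π_U = (413 - Q)q_U - (182q_U). Setting ∂π_U/∂q_U = 0: 231 - 2q_U - (q_O + q_F) = 0.
Flint's profit: π_F = (413 - Q)q_F - (68q_F). Setting ∂π_F/∂q_F = 0: 345 - 2q_F - (q_O + q_U) = 0.
Summing all 3 equations gives 804 − 4Q = 0, hence Q = 201.
Back-substituting: q_O = (228 − 201) = 27, q_U = (231 − 201) = 30, q_F = (345 − 201) = 144.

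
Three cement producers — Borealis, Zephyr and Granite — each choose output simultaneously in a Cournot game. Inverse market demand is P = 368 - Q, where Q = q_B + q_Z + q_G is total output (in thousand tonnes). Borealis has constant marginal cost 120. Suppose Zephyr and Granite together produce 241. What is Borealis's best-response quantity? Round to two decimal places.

3.50

With rivals' combined output fixed at 241, Borealis's profit is π_B = (368 - 241 - q_B)q_B - (120q_B) = (127 - q_B)q_B - (120q_B).
∂π_B/∂q_B = 7 - 2q_B = 0, so q_B = 7/2.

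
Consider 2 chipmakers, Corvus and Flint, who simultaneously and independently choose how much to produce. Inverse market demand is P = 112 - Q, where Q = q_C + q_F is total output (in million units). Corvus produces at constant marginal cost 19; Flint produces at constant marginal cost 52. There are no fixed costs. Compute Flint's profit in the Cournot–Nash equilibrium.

Corvus's profit: π_C = (112 - Q)q_C - (19q_C). Setting ∂π_C/∂q_C = 0: 93 - 2q_C - (q_F) = 0.
Flint's profit: π_F = (112 - Q)q_F - (52q_F). Setting ∂π_F/∂q_F = 0: 60 - 2q_F - (q_C) = 0.
So q_C = (93 - q_F)/2 and q_F = (60 - q_C)/2.
Solving the pair: q_C = 42, q_F = 9.
Price P = 112 - 51 = 61.
Flint's profit: (61 - 52)·9 = 81.

81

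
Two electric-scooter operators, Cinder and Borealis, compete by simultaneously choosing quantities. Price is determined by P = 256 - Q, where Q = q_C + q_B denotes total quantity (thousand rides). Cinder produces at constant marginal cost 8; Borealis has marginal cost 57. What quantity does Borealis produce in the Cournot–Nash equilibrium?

50

Cinder's profit: π_C = (256 - Q)q_C - (8q_C). Setting ∂π_C/∂q_C = 0: 248 - 2q_C - (q_B) = 0.
Borealis's first-order condition: 199 - 2q_B - (q_C) = 0.
Rearranging gives the reaction functions q_C = (248 - q_B)/2 and q_B = (199 - q_C)/2.
Substituting one into the other gives q_C = 99 and q_B = 50.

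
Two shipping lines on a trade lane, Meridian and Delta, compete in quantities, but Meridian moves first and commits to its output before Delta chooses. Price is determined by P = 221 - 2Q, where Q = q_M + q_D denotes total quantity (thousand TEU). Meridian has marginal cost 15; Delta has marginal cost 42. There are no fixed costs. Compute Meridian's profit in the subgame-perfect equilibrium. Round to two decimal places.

3393.06

Solve by backward induction. Given q_M, the follower Delta maximises π_D = (221 - 2q_M - 2q_D)q_D - 42q_D.
Setting the follower's marginal profit to zero, 179 - 2q_M - 4q_D = 0, i.e. q_D = (179 - 2q_M)/4.
The leader anticipates this reaction. Substituting into P = 221 - 2Q gives P = 263/2 - q_M, so π_M = (263/2 - q_M)q_M - 15q_M.
Leader FOC: 233/2 - 2q_M = 0, so q_M = 233/4.
Then q_D = (179 - 2·(233/4))/4 = 125/8.
Price P = 221 - 2·(591/8) = 293/4.
Meridian's profit: (293/4 - 15)·(233/4) = 3393.0625.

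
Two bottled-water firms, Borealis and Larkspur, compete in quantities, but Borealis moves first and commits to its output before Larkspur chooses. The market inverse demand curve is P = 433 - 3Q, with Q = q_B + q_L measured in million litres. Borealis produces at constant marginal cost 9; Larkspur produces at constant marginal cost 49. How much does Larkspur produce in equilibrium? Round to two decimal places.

25.33

Solve by backward induction. Given q_B, the follower Larkspur maximises π_L = (433 - 3q_B - 3q_L)q_L - 49q_L.
Follower FOC: 384 - 3q_B - 6q_L = 0, so q_L(q_B) = (384 - 3q_B)/6.
Borealis substitutes q_L(q_B) into its own profit: π_B = q_B(433 - 3q_B - (384 - 3q_B)/2) - 9q_B = (241 - (3/2)q_B)q_B - 9q_B.
Leader FOC: 232 - 3q_B = 0, so q_B = 232/3.
Then q_L = (384 - 3·(232/3))/6 = 76/3.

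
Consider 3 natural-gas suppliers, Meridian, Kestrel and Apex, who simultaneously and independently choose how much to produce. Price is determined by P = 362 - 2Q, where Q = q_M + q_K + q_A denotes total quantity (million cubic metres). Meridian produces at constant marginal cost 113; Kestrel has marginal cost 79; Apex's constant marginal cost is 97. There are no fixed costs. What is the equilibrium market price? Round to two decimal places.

162.75

Meridian's profit: π_M = (362 - 2Q)q_M - (113q_M). Setting ∂π_M/∂q_M = 0: 249 - 4q_M - 2(q_K + q_A) = 0.
Kestrel's profit: π_K = (362 - 2Q)q_K - (79q_K). Setting ∂π_K/∂q_K = 0: 283 - 4q_K - 2(q_M + q_A) = 0.
Apex's profit: π_A = (362 - 2Q)q_A - (97q_A). Setting ∂π_A/∂q_A = 0: 265 - 4q_A - 2(q_M + q_K) = 0.
Adding the 3 first-order conditions: 797 − 8Q = 0, so Q = 797/8.
Back-substituting: q_M = (249 − 797/4)/2 = 199/8, q_K = (283 − 797/4)/2 = 335/8, q_A = (265 − 797/4)/2 = 263/8.
Total output Q = 797/8, so price P = 362 - 2·(797/8) = 651/4.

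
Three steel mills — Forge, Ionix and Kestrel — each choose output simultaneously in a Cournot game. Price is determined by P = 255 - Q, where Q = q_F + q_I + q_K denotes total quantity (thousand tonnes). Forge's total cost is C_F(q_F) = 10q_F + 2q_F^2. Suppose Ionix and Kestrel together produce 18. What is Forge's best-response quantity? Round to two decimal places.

37.83

With rivals' combined output fixed at 18, Forge's profit is π_F = (255 - 18 - q_F)q_F - (10q_F + 2q_F²) = (237 - q_F)q_F - (10q_F + 2q_F²).
∂π_F/∂q_F = 227 - 6q_F = 0, so q_F = 227/6.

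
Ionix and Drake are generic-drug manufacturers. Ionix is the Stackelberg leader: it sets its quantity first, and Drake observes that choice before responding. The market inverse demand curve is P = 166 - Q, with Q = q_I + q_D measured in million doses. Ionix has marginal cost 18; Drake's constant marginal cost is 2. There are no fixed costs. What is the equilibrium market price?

51

The follower Drake best-responds to any q_I: π_D = (166 - Q)q_D - 2q_D.
∂π_D/∂q_D = 164 - q_I - 2q_D = 0 gives the reaction function q_D = (164 - q_I)/2.
The leader anticipates this reaction. Substituting into P = 166 - Q gives P = 84 - (1/2)q_I, so π_I = (84 - (1/2)q_I)q_I - 18q_I.
The leader's first-order condition 66 - q_I = 0 yields q_I = 66.
Then q_D = (164 - 66)/2 = 49.
Total output Q = 115, so price P = 166 - 115 = 51.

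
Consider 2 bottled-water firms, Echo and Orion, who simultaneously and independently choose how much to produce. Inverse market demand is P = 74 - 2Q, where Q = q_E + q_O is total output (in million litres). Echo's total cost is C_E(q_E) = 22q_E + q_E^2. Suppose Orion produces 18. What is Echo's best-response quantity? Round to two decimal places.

2.67

With the rival's output fixed at 18, Echo's profit is π_E = (74 - 2·18 - 2q_E)q_E - (22q_E + q_E²) = (38 - 2q_E)q_E - (22q_E + q_E²).
∂π_E/∂q_E = 16 - 6q_E = 0, so q_E = 8/3.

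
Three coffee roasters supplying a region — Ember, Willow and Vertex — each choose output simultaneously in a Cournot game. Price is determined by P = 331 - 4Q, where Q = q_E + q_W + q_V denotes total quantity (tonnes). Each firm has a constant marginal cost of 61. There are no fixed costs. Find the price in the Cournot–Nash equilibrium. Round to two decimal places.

128.50

Each firm earns π_i = (331 - 4Q)q_i - 61q_i.
Setting ∂π_i/∂q_i = 0 with rivals' quantities fixed: 270 - 8q_i - 4·Σ_{j≠i} q_j = 0.
By symmetry each firm produces the same amount; substituting Σ_{j≠i} q_j = 2q_i yields q_i = 270/16 = 135/8.
Total output Q = 405/8, so price P = 331 - 4·(405/8) = 257/2.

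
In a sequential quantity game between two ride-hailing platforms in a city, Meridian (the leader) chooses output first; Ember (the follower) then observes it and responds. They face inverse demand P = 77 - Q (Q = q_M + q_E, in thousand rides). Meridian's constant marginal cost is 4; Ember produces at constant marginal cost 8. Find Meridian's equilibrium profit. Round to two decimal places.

The follower Ember best-responds to any q_M: π_E = (77 - Q)q_E - 8q_E.
Follower FOC: 69 - q_M - 2q_E = 0, so q_E(q_M) = (69 - q_M)/2.
The leader anticipates this reaction. Substituting into P = 77 - Q gives P = 85/2 - (1/2)q_M, so π_M = (85/2 - (1/2)q_M)q_M - 4q_M.
Leader FOC: 77/2 - q_M = 0, so q_M = 77/2.
Then q_E = (69 - 77/2)/2 = 61/4.
Price P = 77 - 215/4 = 93/4.
Meridian's profit: (93/4 - 4)·(77/2) = 741.1250.

741.13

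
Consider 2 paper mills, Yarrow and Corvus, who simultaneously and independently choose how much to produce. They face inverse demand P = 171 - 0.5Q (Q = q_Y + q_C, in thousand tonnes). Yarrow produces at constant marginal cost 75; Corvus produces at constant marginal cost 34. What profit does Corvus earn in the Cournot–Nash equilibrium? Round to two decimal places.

Yarrow's profit: π_Y = (171 - 0.5Q)q_Y - (75q_Y). Setting ∂π_Y/∂q_Y = 0: 96 - q_Y - (1/2)(q_C) = 0.
Corvus's profit: π_C = (171 - 0.5Q)q_C - (34q_C). Setting ∂π_C/∂q_C = 0: 137 - q_C - (1/2)(q_Y) = 0.
Best responses: q_Y = (96 - (1/2)q_C), q_C = (137 - (1/2)q_Y).
Substituting one into the other gives q_Y = 110/3 and q_C = 356/3.
Price P = 171 - (1/2)·(466/3) = 280/3.
Corvus's profit: (280/3 - 34)·(356/3) = 7040.8889.

7040.89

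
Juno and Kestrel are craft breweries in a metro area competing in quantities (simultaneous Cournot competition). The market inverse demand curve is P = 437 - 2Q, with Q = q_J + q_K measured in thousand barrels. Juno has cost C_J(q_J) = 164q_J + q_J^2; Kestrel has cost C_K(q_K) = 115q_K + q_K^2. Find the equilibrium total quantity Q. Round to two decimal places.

Juno's profit: π_J = (437 - 2Q)q_J - (164q_J + q_J²). Setting ∂π_J/∂q_J = 0: 273 - 6q_J - 2(q_K) = 0.
Kestrel's profit: π_K = (437 - 2Q)q_K - (115q_K + q_K²). Setting ∂π_K/∂q_K = 0: 322 - 6q_K - 2(q_J) = 0.
Best responses: q_J = (273 - 2q_K)/6, q_K = (322 - 2q_J)/6.
Substituting one into the other gives q_J = 497/16 and q_K = 693/16.
Total output Q = 497/16 + 693/16 = 595/8.

74.38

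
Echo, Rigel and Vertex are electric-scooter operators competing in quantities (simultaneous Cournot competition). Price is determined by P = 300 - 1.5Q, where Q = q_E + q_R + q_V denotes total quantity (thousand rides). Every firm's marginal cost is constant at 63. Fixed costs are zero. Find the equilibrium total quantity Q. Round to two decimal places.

Each firm earns π_i = (300 - 1.5Q)q_i - 63q_i.
First-order condition (treating rivals' output as given): 237 - 3q_i - (3/2)·Σ_{j≠i} q_j = 0.
By symmetry each firm produces the same amount; substituting Σ_{j≠i} q_j = 2q_i yields q_i = 237/6 = 79/2.
Total output Q = 79/2 + 79/2 + 79/2 = 237/2.

118.50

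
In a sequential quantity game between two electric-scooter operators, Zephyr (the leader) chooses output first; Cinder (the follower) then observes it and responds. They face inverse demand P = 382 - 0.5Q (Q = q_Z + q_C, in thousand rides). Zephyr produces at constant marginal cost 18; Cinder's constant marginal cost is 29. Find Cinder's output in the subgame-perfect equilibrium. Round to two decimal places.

The follower Cinder best-responds to any q_Z: π_C = (382 - 0.5Q)q_C - 29q_C.
∂π_C/∂q_C = 353 - (1/2)q_Z - q_C = 0 gives the reaction function q_C = (353 - (1/2)q_Z).
The leader anticipates this reaction. Substituting into P = 382 - 0.5Q gives P = 411/2 - (1/4)q_Z, so π_Z = (411/2 - (1/4)q_Z)q_Z - 18q_Z.
Leader FOC: 375/2 - (1/2)q_Z = 0, so q_Z = 375.
Then q_C = (353 - (1/2)·375) = 331/2.

165.50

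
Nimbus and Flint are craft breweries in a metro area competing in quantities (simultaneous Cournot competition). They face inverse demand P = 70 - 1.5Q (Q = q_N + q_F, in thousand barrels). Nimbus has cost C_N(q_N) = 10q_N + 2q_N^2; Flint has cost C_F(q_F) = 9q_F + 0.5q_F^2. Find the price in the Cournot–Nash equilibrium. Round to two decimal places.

41.72

Nimbus's profit: π_N = (70 - 1.5Q)q_N - (10q_N + 2q_N²). Setting ∂π_N/∂q_N = 0: 60 - 7q_N - (3/2)(q_F) = 0.
Flint's profit: π_F = (70 - 1.5Q)q_F - (9q_F + (1/2)q_F²). Setting ∂π_F/∂q_F = 0: 61 - 4q_F - (3/2)(q_N) = 0.
So q_N = (60 - (3/2)q_F)/7 and q_F = (61 - (3/2)q_N)/4.
Solving the pair: q_N = 594/103, q_F = 1348/103.
Total output Q = 1942/103, so price P = 70 - (3/2)·(1942/103) = 41.7184.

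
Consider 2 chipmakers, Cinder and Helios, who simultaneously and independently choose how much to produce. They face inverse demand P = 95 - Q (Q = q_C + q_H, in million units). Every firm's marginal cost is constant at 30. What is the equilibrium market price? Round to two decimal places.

51.67

Each firm earns π_i = (95 - Q)q_i - 30q_i.
First-order condition (treating rivals' output as given): 65 - 2q_i - q_j = 0.
With identical firms every q_j equals q_i, so q_j = q_i and 65 = 3q_i, giving q_i = 65/3.
Total output Q = 130/3, so price P = 95 - 130/3 = 155/3.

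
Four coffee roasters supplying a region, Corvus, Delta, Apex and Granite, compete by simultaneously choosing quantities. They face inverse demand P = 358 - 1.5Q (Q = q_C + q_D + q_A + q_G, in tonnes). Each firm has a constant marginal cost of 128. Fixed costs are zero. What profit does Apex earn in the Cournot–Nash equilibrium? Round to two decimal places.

A representative firm's profit is π_i = q_i(358 - 1.5Q) - 128q_i.
First-order condition (treating rivals' output as given): 230 - 3q_i - (3/2)·Σ_{j≠i} q_j = 0.
With identical firms every q_j equals q_i, so Σ_{j≠i} q_j = 3q_i and 230 = (15/2)q_i, giving q_i = 92/3.
Price P = 358 - (3/2)·(368/3) = 174.
Apex's profit: (174 - 128)·(92/3) = 1410.6667.

1410.67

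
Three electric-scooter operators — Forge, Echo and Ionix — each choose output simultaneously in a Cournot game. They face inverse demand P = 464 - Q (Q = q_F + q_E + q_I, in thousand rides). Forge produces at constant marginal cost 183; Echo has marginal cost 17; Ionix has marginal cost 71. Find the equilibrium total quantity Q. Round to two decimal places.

280.25

Forge's profit: π_F = (464 - Q)q_F - (183q_F). Setting ∂π_F/∂q_F = 0: 281 - 2q_F - (q_E + q_I) = 0.
Echo's profit: π_E = (464 - Q)q_E - (17q_E). Setting ∂π_E/∂q_E = 0: 447 - 2q_E - (q_F + q_I) = 0.
Ionix's first-order condition: 393 - 2q_I - (q_F + q_E) = 0.
Summing all 3 equations gives 1121 − 4Q = 0, hence Q = 1121/4.
Back-substituting: q_F = (281 − 1121/4) = 3/4, q_E = (447 − 1121/4) = 667/4, q_I = (393 − 1121/4) = 451/4.
Total output Q = 3/4 + 667/4 + 451/4 = 1121/4.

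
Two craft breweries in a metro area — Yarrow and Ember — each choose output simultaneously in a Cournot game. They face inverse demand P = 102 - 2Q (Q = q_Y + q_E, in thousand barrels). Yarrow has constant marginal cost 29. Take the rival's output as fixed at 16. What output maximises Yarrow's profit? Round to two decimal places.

With the rival's output fixed at 16, Yarrow's profit is π_Y = (102 - 2·16 - 2q_Y)q_Y - (29q_Y) = (70 - 2q_Y)q_Y - (29q_Y).
∂π_Y/∂q_Y = 41 - 4q_Y = 0, so q_Y = 41/4.

10.25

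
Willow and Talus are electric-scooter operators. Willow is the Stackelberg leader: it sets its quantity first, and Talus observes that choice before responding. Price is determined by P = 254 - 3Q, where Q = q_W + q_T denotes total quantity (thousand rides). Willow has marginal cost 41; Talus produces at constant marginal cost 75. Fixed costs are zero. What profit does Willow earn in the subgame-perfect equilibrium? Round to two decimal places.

The follower Talus best-responds to any q_W: π_T = (254 - 3Q)q_T - 75q_T.
Setting the follower's marginal profit to zero, 179 - 3q_W - 6q_T = 0, i.e. q_T = (179 - 3q_W)/6.
Willow substitutes q_T(q_W) into its own profit: π_W = q_W(254 - 3q_W - (179 - 3q_W)/2) - 41q_W = (329/2 - (3/2)q_W)q_W - 41q_W.
Maximising: ∂π_W/∂q_W = 247/2 - 3q_W = 0, giving q_W = 247/6.
Then q_T = (179 - 3·(247/6))/6 = 37/4.
Price P = 254 - 3·(605/12) = 411/4.
Willow's profit: (411/4 - 41)·(247/6) = 2542.0417.

2542.04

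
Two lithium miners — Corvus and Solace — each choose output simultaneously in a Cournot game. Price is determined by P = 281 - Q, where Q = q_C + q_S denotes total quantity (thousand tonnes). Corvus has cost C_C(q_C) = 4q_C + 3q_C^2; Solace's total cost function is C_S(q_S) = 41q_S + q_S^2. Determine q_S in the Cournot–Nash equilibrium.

53

Corvus's profit: π_C = (281 - Q)q_C - (4q_C + 3q_C²). Setting ∂π_C/∂q_C = 0: 277 - 8q_C - (q_S) = 0.
Solace's first-order condition: 240 - 4q_S - (q_C) = 0.
Best responses: q_C = (277 - q_S)/8, q_S = (240 - q_C)/4.
Solving the pair: q_C = 28, q_S = 53.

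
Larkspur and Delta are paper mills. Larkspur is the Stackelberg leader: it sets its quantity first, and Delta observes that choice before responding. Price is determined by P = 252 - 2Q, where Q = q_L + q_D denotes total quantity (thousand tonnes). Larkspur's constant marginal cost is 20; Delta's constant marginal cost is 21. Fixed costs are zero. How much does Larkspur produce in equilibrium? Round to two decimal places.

The follower Delta best-responds to any q_L: π_D = (252 - 2Q)q_D - 21q_D.
Follower FOC: 231 - 2q_L - 4q_D = 0, so q_D(q_L) = (231 - 2q_L)/4.
The leader anticipates this reaction. Substituting into P = 252 - 2Q gives P = 273/2 - q_L, so π_L = (273/2 - q_L)q_L - 20q_L.
The leader's first-order condition 233/2 - 2q_L = 0 yields q_L = 233/4.
Then q_D = (231 - 2·(233/4))/4 = 229/8.

58.25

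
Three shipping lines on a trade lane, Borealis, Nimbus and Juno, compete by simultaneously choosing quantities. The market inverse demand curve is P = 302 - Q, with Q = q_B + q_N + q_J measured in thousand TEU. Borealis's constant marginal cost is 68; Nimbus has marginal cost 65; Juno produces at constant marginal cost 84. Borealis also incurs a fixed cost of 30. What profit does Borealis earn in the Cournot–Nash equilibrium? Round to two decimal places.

3783.06

Borealis's profit: π_B = (302 - Q)q_B - (68q_B). Setting ∂π_B/∂q_B = 0: 234 - 2q_B - (q_N + q_J) = 0.
Nimbus's first-order condition: 237 - 2q_N - (q_B + q_J) = 0.
Juno's first-order condition: 218 - 2q_J - (q_B + q_N) = 0.
Adding the 3 conditions: 689 − 2Q − 2Q = 0, i.e. Q = 689/4.
Back-substituting: q_B = (234 − 689/4) = 247/4, q_N = (237 − 689/4) = 259/4, q_J = (218 − 689/4) = 183/4.
Price P = 302 - 689/4 = 519/4.
Borealis's profit: (519/4 - 68)·(247/4) - 30 = 3783.0625.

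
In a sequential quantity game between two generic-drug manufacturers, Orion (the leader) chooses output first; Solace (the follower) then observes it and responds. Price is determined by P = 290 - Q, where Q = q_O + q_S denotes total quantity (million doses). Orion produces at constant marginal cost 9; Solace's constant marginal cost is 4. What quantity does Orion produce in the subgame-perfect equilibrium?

Solve by backward induction. Given q_O, the follower Solace maximises π_S = (290 - q_O - q_S)q_S - 4q_S.
∂π_S/∂q_S = 286 - q_O - 2q_S = 0 gives the reaction function q_S = (286 - q_O)/2.
The leader anticipates this reaction. Substituting into P = 290 - Q gives P = 147 - (1/2)q_O, so π_O = (147 - (1/2)q_O)q_O - 9q_O.
Leader FOC: 138 - q_O = 0, so q_O = 138.
Then q_S = (286 - 138)/2 = 74.

138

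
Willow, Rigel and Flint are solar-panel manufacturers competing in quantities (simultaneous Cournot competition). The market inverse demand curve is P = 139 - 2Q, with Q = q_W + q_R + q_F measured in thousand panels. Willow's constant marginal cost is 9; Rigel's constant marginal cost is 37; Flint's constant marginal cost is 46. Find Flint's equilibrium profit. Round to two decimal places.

Willow's profit: π_W = (139 - 2Q)q_W - (9q_W). Setting ∂π_W/∂q_W = 0: 130 - 4q_W - 2(q_R + q_F) = 0.
Rigel's first-order condition: 102 - 4q_R - 2(q_W + q_F) = 0.
Flint's profit: π_F = (139 - 2Q)q_F - (46q_F). Setting ∂π_F/∂q_F = 0: 93 - 4q_F - 2(q_W + q_R) = 0.
Adding the 3 conditions: 325 − 4Q − 4Q = 0, i.e. Q = 325/8.
Back-substituting: q_W = (130 − 325/4)/2 = 195/8, q_R = (102 − 325/4)/2 = 83/8, q_F = (93 − 325/4)/2 = 47/8.
Price P = 139 - 2·(325/8) = 231/4.
Flint's profit: (231/4 - 46)·(47/8) = 69.0313.

69.03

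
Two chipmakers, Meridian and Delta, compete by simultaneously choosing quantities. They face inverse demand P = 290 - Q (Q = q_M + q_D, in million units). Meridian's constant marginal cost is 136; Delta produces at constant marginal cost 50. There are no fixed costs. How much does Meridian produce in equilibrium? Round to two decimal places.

Meridian's profit: π_M = (290 - Q)q_M - (136q_M). Setting ∂π_M/∂q_M = 0: 154 - 2q_M - (q_D) = 0.
Delta's profit: π_D = (290 - Q)q_D - (50q_D). Setting ∂π_D/∂q_D = 0: 240 - 2q_D - (q_M) = 0.
Rearranging gives the reaction functions q_M = (154 - q_D)/2 and q_D = (240 - q_M)/2.
Substituting one into the other gives q_M = 68/3 and q_D = 326/3.

22.67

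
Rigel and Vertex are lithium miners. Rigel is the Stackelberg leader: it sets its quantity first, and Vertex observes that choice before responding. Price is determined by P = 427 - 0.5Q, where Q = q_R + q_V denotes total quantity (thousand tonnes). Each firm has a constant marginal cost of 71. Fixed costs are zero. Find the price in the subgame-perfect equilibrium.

160

The follower Vertex best-responds to any q_R: π_V = (427 - 0.5Q)q_V - 71q_V.
Setting the follower's marginal profit to zero, 356 - (1/2)q_R - q_V = 0, i.e. q_V = (356 - (1/2)q_R).
The leader anticipates this reaction. Substituting into P = 427 - 0.5Q gives P = 249 - (1/4)q_R, so π_R = (249 - (1/4)q_R)q_R - 71q_R.
Leader FOC: 178 - (1/2)q_R = 0, so q_R = 356.
Then q_V = (356 - (1/2)·356) = 178.
Total output Q = 534, so price P = 427 - (1/2)·534 = 160.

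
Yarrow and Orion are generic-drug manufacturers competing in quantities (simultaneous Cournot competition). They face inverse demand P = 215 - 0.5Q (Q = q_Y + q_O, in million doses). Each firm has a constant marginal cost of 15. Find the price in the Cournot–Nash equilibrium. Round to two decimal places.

81.67

Each firm earns π_i = (215 - 0.5Q)q_i - 15q_i.
First-order condition (treating rivals' output as given): 200 - q_i - (1/2)q_j = 0.
By symmetry each firm produces the same amount; substituting q_j = q_i yields q_i = 200/(3/2) = 400/3.
Total output Q = 800/3, so price P = 215 - (1/2)·(800/3) = 245/3.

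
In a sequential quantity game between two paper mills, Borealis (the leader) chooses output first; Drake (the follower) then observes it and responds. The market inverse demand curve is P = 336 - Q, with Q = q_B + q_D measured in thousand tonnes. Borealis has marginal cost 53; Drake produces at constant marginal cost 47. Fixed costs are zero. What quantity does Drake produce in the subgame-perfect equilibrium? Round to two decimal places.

75.25

Solve by backward induction. Given q_B, the follower Drake maximises π_D = (336 - q_B - q_D)q_D - 47q_D.
Follower FOC: 289 - q_B - 2q_D = 0, so q_D(q_B) = (289 - q_B)/2.
Borealis substitutes q_D(q_B) into its own profit: π_B = q_B(336 - q_B - (289 - q_B)/2) - 53q_B = (383/2 - (1/2)q_B)q_B - 53q_B.
Maximising: ∂π_B/∂q_B = 277/2 - q_B = 0, giving q_B = 277/2.
Then q_D = (289 - 277/2)/2 = 301/4.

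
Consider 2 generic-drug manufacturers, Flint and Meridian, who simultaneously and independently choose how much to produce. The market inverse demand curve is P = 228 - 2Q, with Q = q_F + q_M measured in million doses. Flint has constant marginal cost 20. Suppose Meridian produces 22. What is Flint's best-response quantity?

With the rival's output fixed at 22, Flint's profit is π_F = (228 - 2·22 - 2q_F)q_F - (20q_F) = (184 - 2q_F)q_F - (20q_F).
∂π_F/∂q_F = 164 - 4q_F = 0, so q_F = 41.

41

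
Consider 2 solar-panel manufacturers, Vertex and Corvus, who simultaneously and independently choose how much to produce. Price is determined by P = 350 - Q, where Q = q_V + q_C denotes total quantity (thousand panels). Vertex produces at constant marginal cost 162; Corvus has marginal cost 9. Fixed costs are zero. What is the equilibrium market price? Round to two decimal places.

173.67

Vertex's profit: π_V = (350 - Q)q_V - (162q_V). Setting ∂π_V/∂q_V = 0: 188 - 2q_V - (q_C) = 0.
Corvus's first-order condition: 341 - 2q_C - (q_V) = 0.
Rearranging gives the reaction functions q_V = (188 - q_C)/2 and q_C = (341 - q_V)/2.
Solving the pair: q_V = 35/3, q_C = 494/3.
Total output Q = 529/3, so price P = 350 - 529/3 = 521/3.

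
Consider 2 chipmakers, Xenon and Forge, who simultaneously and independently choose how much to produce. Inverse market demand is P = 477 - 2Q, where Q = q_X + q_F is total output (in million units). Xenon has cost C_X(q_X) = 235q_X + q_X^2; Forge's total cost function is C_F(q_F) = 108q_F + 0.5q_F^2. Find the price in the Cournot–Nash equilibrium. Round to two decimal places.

307.62

Xenon's profit: π_X = (477 - 2Q)q_X - (235q_X + q_X²). Setting ∂π_X/∂q_X = 0: 242 - 6q_X - 2(q_F) = 0.
Forge's first-order condition: 369 - 5q_F - 2(q_X) = 0.
Best responses: q_X = (242 - 2q_F)/6, q_F = (369 - 2q_X)/5.
Substituting one into the other gives q_X = 236/13 and q_F = 865/13.
Total output Q = 1101/13, so price P = 477 - 2·(1101/13) = 307.6154.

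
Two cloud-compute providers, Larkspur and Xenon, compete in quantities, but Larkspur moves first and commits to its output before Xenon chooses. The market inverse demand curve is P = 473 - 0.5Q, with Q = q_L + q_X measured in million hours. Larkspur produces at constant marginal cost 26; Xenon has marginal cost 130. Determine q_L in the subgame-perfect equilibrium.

551

The follower Xenon best-responds to any q_L: π_X = (473 - 0.5Q)q_X - 130q_X.
Setting the follower's marginal profit to zero, 343 - (1/2)q_L - q_X = 0, i.e. q_X = (343 - (1/2)q_L).
Larkspur substitutes q_X(q_L) into its own profit: π_L = q_L(473 - (1/2)q_L - (343 - (1/2)q_L)/2) - 26q_L = (603/2 - (1/4)q_L)q_L - 26q_L.
Maximising: ∂π_L/∂q_L = 551/2 - (1/2)q_L = 0, giving q_L = 551.
Then q_X = (343 - (1/2)·551) = 135/2.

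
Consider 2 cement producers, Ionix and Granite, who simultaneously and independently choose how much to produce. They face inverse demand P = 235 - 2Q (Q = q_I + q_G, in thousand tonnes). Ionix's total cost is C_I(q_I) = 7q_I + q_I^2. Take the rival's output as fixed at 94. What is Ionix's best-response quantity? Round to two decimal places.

With the rival's output fixed at 94, Ionix's profit is π_I = (235 - 2·94 - 2q_I)q_I - (7q_I + q_I²) = (47 - 2q_I)q_I - (7q_I + q_I²).
∂π_I/∂q_I = 40 - 6q_I = 0, so q_I = 20/3.

6.67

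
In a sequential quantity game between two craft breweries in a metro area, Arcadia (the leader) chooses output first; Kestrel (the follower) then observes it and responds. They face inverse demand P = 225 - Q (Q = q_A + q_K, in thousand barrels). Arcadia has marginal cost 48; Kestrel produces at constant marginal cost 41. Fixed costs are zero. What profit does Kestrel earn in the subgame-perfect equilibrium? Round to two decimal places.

Solve by backward induction. Given q_A, the follower Kestrel maximises π_K = (225 - q_A - q_K)q_K - 41q_K.
Setting the follower's marginal profit to zero, 184 - q_A - 2q_K = 0, i.e. q_K = (184 - q_A)/2.
The leader anticipates this reaction. Substituting into P = 225 - Q gives P = 133 - (1/2)q_A, so π_A = (133 - (1/2)q_A)q_A - 48q_A.
The leader's first-order condition 85 - q_A = 0 yields q_A = 85.
Then q_K = (184 - 85)/2 = 99/2.
Price P = 225 - 269/2 = 181/2.
Kestrel's profit: (181/2 - 41)·(99/2) = 2450.2500.

2450.25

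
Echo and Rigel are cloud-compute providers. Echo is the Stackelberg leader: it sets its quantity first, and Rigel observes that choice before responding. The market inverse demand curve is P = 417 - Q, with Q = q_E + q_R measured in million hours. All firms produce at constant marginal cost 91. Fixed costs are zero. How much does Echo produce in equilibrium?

The follower Rigel best-responds to any q_E: π_R = (417 - Q)q_R - 91q_R.
Follower FOC: 326 - q_E - 2q_R = 0, so q_R(q_E) = (326 - q_E)/2.
Echo substitutes q_R(q_E) into its own profit: π_E = q_E(417 - q_E - (326 - q_E)/2) - 91q_E = (254 - (1/2)q_E)q_E - 91q_E.
Leader FOC: 163 - q_E = 0, so q_E = 163.
Then q_R = (326 - 163)/2 = 163/2.

163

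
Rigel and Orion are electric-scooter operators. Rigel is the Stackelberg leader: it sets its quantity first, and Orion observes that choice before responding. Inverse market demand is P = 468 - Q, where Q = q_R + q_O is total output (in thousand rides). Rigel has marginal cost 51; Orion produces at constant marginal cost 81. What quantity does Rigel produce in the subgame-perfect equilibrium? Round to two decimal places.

Solve by backward induction. Given q_R, the follower Orion maximises π_O = (468 - q_R - q_O)q_O - 81q_O.
Follower FOC: 387 - q_R - 2q_O = 0, so q_O(q_R) = (387 - q_R)/2.
The leader anticipates this reaction. Substituting into P = 468 - Q gives P = 549/2 - (1/2)q_R, so π_R = (549/2 - (1/2)q_R)q_R - 51q_R.
Leader FOC: 447/2 - q_R = 0, so q_R = 447/2.
Then q_O = (387 - 447/2)/2 = 327/4.

223.50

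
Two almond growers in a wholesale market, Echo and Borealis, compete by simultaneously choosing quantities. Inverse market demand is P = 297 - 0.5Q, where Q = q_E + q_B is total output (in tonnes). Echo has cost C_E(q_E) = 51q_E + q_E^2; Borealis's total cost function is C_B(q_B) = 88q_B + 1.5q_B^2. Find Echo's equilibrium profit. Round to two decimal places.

Echo's profit: π_E = (297 - 0.5Q)q_E - (51q_E + q_E²). Setting ∂π_E/∂q_E = 0: 246 - 3q_E - (1/2)(q_B) = 0.
Borealis's first-order condition: 209 - 4q_B - (1/2)(q_E) = 0.
Rearranging gives the reaction functions q_E = (246 - (1/2)q_B)/3 and q_B = (209 - (1/2)q_E)/4.
Substituting one into the other gives q_E = 74.8511 and q_B = 42.8936.
Price P = 297 - (1/2)·117.7447 = 238.1277.
Echo's profit: 238.1277·74.8511 - 51·74.8511 - 74.8511² = 8404.0226.

8404.02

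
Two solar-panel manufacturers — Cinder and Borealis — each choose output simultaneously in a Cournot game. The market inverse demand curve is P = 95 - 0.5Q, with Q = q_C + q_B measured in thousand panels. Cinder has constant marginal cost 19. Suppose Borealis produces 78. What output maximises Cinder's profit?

With the rival's output fixed at 78, Cinder's profit is π_C = (95 - (1/2)·78 - (1/2)q_C)q_C - (19q_C) = (56 - (1/2)q_C)q_C - (19q_C).
∂π_C/∂q_C = 37 - q_C = 0, so q_C = 37.

37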